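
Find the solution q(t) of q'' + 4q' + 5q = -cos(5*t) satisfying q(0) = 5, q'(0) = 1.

Characteristic equation r² + 4r + 5 = 0 has discriminant (4)² - 4·(5) = -4 < 0, so r = -2 ± i.
Hence q_h = C1*cos(t)*exp(-2*t) + C2*exp(-2*t)*sin(t).
Try q_p = A*cos(5*t) + B*sin(5*t). Substituting and equating the coefficients of cos(5t) and sin(5t) gives A = 1/40, B = -1/40, so q_p = -sin(5*t)/40 + cos(5*t)/40.
General solution: q = -sin(5*t)/40 + cos(5*t)/40 + C1*cos(t)*exp(-2*t) + C2*exp(-2*t)*sin(t).
Apply the initial conditions: q(0) = 1/40 + C1 = 5 and q'(0) = -1/8 + C2 - 2*C1 = 1. Solving gives C1 = 199/40, C2 = 443/40.

q = -sin(5*t)/40 + cos(5*t)/40 + 199*cos(t)*exp(-2*t)/40 + 443*exp(-2*t)*sin(t)/40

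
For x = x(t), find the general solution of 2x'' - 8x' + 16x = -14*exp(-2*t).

x = -7*exp(-2*t)/20 + C1*cos(2*t)*exp(2*t) + C2*exp(2*t)*sin(2*t)

Divide through by 2: x'' - 4x' + 8x = -7*exp(-2*t).
Characteristic equation r² - 4r + 8 = 0 has discriminant (-4)² - 4·(8) = -16 < 0, so r = 2 ± 2i.
Hence x_h = C1*cos(2*t)*exp(2*t) + C2*exp(2*t)*sin(2*t).
Try x_p = A*exp(-2*t). Substituting into the equation and dividing by exp(-2*t) gives A = -7/20, so x_p = -7*exp(-2*t)/20.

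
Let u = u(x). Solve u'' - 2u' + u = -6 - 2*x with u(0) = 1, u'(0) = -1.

u = -10 - 2*x + 11*exp(x) - 10*x*exp(x)

Characteristic equation r² - 2r + 1 = 0 has discriminant (-2)² - 4·(1) = 0, so r = 1 is a repeated root.
Hence u_h = (C1 + C2*x)*exp(x).
For the particular solution try u_p = A0 + A1*x. Substituting and matching coefficients of each power of x gives A0 = -10, A1 = -2, so u_p = -10 - 2*x.
General solution: u = -10 - 2*x + C1*exp(x) + C2*x*exp(x).
Apply the initial conditions: u(0) = -10 + C1 = 1 and u'(0) = -2 + C1 + C2 = -1. Solving gives C1 = 11, C2 = -10.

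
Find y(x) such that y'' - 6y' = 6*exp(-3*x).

y = C2 + 2*exp(-3*x)/9 + C1*exp(6*x)

Characteristic equation r² - 6r = 0 factors as (r - 6)r = 0, so r = 6, 0.
Hence y_h = C1*exp(6*x) + C2.
Try y_p = A*exp(-3*x). Substituting into the equation and dividing by exp(-3*x) gives A = 2/9, so y_p = 2*exp(-3*x)/9.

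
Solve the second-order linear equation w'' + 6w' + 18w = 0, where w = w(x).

Characteristic equation r² + 6r + 18 = 0 has discriminant (6)² - 4·(18) = -36 < 0, so r = -3 ± 3i.
Hence w_h = C1*cos(3*x)*exp(-3*x) + C2*exp(-3*x)*sin(3*x).

w = C1*cos(3*x)*exp(-3*x) + C2*exp(-3*x)*sin(3*x)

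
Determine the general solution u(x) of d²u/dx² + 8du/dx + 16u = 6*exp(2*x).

u = exp(2*x)/6 + C1*exp(-4*x) + C2*x*exp(-4*x)

Characteristic equation r² + 8r + 16 = 0 has discriminant (8)² - 4·(16) = 0, so r = -4 is a repeated root.
Hence u_h = (C1 + C2*x)*exp(-4*x).
Try u_p = A*exp(2*x). Substituting into the equation and dividing by exp(2*x) gives A = 1/6, so u_p = exp(2*x)/6.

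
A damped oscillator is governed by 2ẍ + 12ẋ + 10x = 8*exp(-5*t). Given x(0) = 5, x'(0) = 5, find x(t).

x = -11*exp(-5*t)/4 + 31*exp(-t)/4 - t*exp(-5*t)

Divide through by 2: x'' + 6x' + 5x = 4*exp(-5*t).
Characteristic equation r² + 6r + 5 = 0 factors as (r + 1)(r + 5) = 0, so r = -1, -5.
Hence x_h = C1*exp(-t) + C2*exp(-5*t).
Since exp(-5*t) solves the homogeneous equation (r = -5 is a root of multiplicity 1), multiply the trial by t. Try x_p = A*t*exp(-5*t). Substituting into the equation and dividing by exp(-5*t) gives A = -1, so x_p = -t*exp(-5*t).
General solution: x = C1*exp(-t) + C2*exp(-5*t) - t*exp(-5*t).
Apply the initial conditions: x(0) = C1 + C2 = 5 and x'(0) = -1 - C1 - 5*C2 = 5. Solving gives C1 = 31/4, C2 = -11/4.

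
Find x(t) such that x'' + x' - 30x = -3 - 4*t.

x = 47/450 + 2*t/15 + C1*exp(-6*t) + C2*exp(5*t)

Characteristic equation r² + r - 30 = 0 factors as (r + 6)(r - 5) = 0, so r = -6, 5.
Hence x_h = C1*exp(-6*t) + C2*exp(5*t).
For the particular solution try x_p = A0 + A1*t. Substituting and matching coefficients of each power of t gives A0 = 47/450, A1 = 2/15, so x_p = 47/450 + 2*t/15.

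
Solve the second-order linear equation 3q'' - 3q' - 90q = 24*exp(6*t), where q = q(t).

q = C1*exp(6*t) + C2*exp(-5*t) + 8*t*exp(6*t)/11

Divide through by 3: q'' - q' - 30q = 8*exp(6*t).
Characteristic equation r² - r - 30 = 0 factors as (r - 6)(r + 5) = 0, so r = 6, -5.
Hence q_h = C1*exp(6*t) + C2*exp(-5*t).
Since exp(6*t) solves the homogeneous equation (r = 6 is a root of multiplicity 1), multiply the trial by t. Try q_p = A*t*exp(6*t). Substituting into the equation and dividing by exp(6*t) gives A = 8/11, so q_p = 8*t*exp(6*t)/11.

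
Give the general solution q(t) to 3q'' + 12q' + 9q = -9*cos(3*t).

Divide through by 3: q'' + 4q' + 3q = -3*cos(3*t).
Characteristic equation r² + 4r + 3 = 0 factors as (r + 3)(r + 1) = 0, so r = -3, -1.
Hence q_h = C1*exp(-3*t) + C2*exp(-t).
Try q_p = A*cos(3*t) + B*sin(3*t). Substituting and equating the coefficients of cos(3t) and sin(3t) gives A = 1/10, B = -1/5, so q_p = -sin(3*t)/5 + cos(3*t)/10.

q = -sin(3*t)/5 + cos(3*t)/10 + C1*exp(-3*t) + C2*exp(-t)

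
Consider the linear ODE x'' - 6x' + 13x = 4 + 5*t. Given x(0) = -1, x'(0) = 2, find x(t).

x = 82/169 + 5*t/13 - 251*cos(2*t)*exp(3*t)/169 + 513*exp(3*t)*sin(2*t)/169

Characteristic equation r² - 6r + 13 = 0 has discriminant (-6)² - 4·(13) = -16 < 0, so r = 3 ± 2i.
Hence x_h = C1*cos(2*t)*exp(3*t) + C2*exp(3*t)*sin(2*t).
For the particular solution try x_p = A0 + A1*t. Substituting and matching coefficients of each power of t gives A0 = 82/169, A1 = 5/13, so x_p = 82/169 + 5*t/13.
General solution: x = 82/169 + 5*t/13 + C1*cos(2*t)*exp(3*t) + C2*exp(3*t)*sin(2*t).
Apply the initial conditions: x(0) = 82/169 + C1 = -1 and x'(0) = 5/13 + 2*C2 + 3*C1 = 2. Solving gives C1 = -251/169, C2 = 513/169.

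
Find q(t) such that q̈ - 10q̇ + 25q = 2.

Characteristic equation r² - 10r + 25 = 0 has discriminant (-10)² - 4·(25) = 0, so r = 5 is a repeated root.
Hence q_h = (C1 + C2*t)*exp(5*t).
For the particular solution try q_p = A0. Substituting and matching coefficients of each power of t gives A0 = 2/25, so q_p = 2/25.

q = 2/25 + C1*exp(5*t) + C2*t*exp(5*t)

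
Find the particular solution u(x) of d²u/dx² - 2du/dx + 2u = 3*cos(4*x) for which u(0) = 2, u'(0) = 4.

Characteristic equation r² - 2r + 2 = 0 has discriminant (-2)² - 4·(2) = -4 < 0, so r = 1 ± i.
Hence u_h = C1*cos(x)*exp(x) + C2*exp(x)*sin(x).
Try u_p = A*cos(4*x) + B*sin(4*x). Substituting and equating the coefficients of cos(4x) and sin(4x) gives A = -21/130, B = -6/65, so u_p = -21*cos(4*x)/130 - 6*sin(4*x)/65.
General solution: u = -21*cos(4*x)/130 - 6*sin(4*x)/65 + C1*cos(x)*exp(x) + C2*exp(x)*sin(x).
Apply the initial conditions: u(0) = -21/130 + C1 = 2 and u'(0) = -24/65 + C1 + C2 = 4. Solving gives C1 = 281/130, C2 = 287/130.

u = -21*cos(4*x)/130 - 6*sin(4*x)/65 + 281*cos(x)*exp(x)/130 + 287*exp(x)*sin(x)/130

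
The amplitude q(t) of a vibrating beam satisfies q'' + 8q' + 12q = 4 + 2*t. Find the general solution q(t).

q = 2/9 + t/6 + C1*exp(-2*t) + C2*exp(-6*t)

Characteristic equation r² + 8r + 12 = 0 factors as (r + 2)(r + 6) = 0, so r = -2, -6.
Hence q_h = C1*exp(-2*t) + C2*exp(-6*t).
For the particular solution try q_p = A0 + A1*t. Substituting and matching coefficients of each power of t gives A0 = 2/9, A1 = 1/6, so q_p = 2/9 + t/6.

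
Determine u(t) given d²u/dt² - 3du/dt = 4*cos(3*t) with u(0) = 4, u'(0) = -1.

u = 13/3 - 2*cos(3*t)/9 - 2*sin(3*t)/9 - exp(3*t)/9

Characteristic equation r² - 3r = 0 factors as (r - 3)r = 0, so r = 3, 0.
Hence u_h = C1*exp(3*t) + C2.
Try u_p = A*cos(3*t) + B*sin(3*t). Substituting and equating the coefficients of cos(3t) and sin(3t) gives A = -2/9, B = -2/9, so u_p = -2*cos(3*t)/9 - 2*sin(3*t)/9.
General solution: u = C2 - 2*cos(3*t)/9 - 2*sin(3*t)/9 + C1*exp(3*t).
Apply the initial conditions: u(0) = -2/9 + C1 + C2 = 4 and u'(0) = -2/3 + 3*C1 = -1. Solving gives C1 = -1/9, C2 = 13/3.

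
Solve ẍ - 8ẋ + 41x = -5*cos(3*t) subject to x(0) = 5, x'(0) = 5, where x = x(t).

Characteristic equation r² - 8r + 41 = 0 has discriminant (-8)² - 4·(41) = -100 < 0, so r = 4 ± 5i.
Hence x_h = C1*cos(5*t)*exp(4*t) + C2*exp(4*t)*sin(5*t).
Try x_p = A*cos(3*t) + B*sin(3*t). Substituting and equating the coefficients of cos(3t) and sin(3t) gives A = -1/10, B = 3/40, so x_p = -cos(3*t)/10 + 3*sin(3*t)/40.
General solution: x = -cos(3*t)/10 + 3*sin(3*t)/40 + C1*cos(5*t)*exp(4*t) + C2*exp(4*t)*sin(5*t).
Apply the initial conditions: x(0) = -1/10 + C1 = 5 and x'(0) = 9/40 + 4*C1 + 5*C2 = 5. Solving gives C1 = 51/10, C2 = -25/8.

x = -cos(3*t)/10 + 3*sin(3*t)/40 - 25*exp(4*t)*sin(5*t)/8 + 51*cos(5*t)*exp(4*t)/10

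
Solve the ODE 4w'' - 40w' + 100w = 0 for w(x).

w = C1*exp(5*x) + C2*x*exp(5*x)

Divide through by 4: w'' - 10w' + 25w = 0.
Characteristic equation r² - 10r + 25 = 0 has discriminant (-10)² - 4·(25) = 0, so r = 5 is a repeated root.
Hence w_h = (C1 + C2*x)*exp(5*x).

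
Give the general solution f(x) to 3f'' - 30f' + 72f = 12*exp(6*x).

f = C1*exp(4*x) + C2*exp(6*x) + 2*x*exp(6*x)

Divide through by 3: f'' - 10f' + 24f = 4*exp(6*x).
Characteristic equation r² - 10r + 24 = 0 factors as (r - 4)(r - 6) = 0, so r = 4, 6.
Hence f_h = C1*exp(4*x) + C2*exp(6*x).
Since exp(6*x) solves the homogeneous equation (r = 6 is a root of multiplicity 1), multiply the trial by x. Try f_p = A*x*exp(6*x). Substituting into the equation and dividing by exp(6*x) gives A = 2, so f_p = 2*x*exp(6*x).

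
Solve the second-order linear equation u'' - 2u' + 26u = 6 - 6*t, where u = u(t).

u = 36/169 - 3*t/13 + C1*cos(5*t)*exp(t) + C2*exp(t)*sin(5*t)

Characteristic equation r² - 2r + 26 = 0 has discriminant (-2)² - 4·(26) = -100 < 0, so r = 1 ± 5i.
Hence u_h = C1*cos(5*t)*exp(t) + C2*exp(t)*sin(5*t).
For the particular solution try u_p = A0 + A1*t. Substituting and matching coefficients of each power of t gives A0 = 36/169, A1 = -3/13, so u_p = 36/169 - 3*t/13.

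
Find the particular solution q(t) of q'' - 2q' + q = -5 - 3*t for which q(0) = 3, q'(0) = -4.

Characteristic equation r² - 2r + 1 = 0 has discriminant (-2)² - 4·(1) = 0, so r = 1 is a repeated root.
Hence q_h = (C1 + C2*t)*exp(t).
For the particular solution try q_p = A0 + A1*t. Substituting and matching coefficients of each power of t gives A0 = -11, A1 = -3, so q_p = -11 - 3*t.
General solution: q = -11 - 3*t + C1*exp(t) + C2*t*exp(t).
Apply the initial conditions: q(0) = -11 + C1 = 3 and q'(0) = -3 + C1 + C2 = -4. Solving gives C1 = 14, C2 = -15.

q = -11 - 3*t + 14*exp(t) - 15*t*exp(t)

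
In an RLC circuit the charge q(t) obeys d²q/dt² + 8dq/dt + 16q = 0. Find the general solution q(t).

Characteristic equation r² + 8r + 16 = 0 has discriminant (8)² - 4·(16) = 0, so r = -4 is a repeated root.
Hence q_h = (C1 + C2*t)*exp(-4*t).

q = C1*exp(-4*t) + C2*t*exp(-4*t)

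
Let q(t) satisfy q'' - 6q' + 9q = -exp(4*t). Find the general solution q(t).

q = -exp(4*t) + C1*exp(3*t) + C2*t*exp(3*t)

Characteristic equation r² - 6r + 9 = 0 has discriminant (-6)² - 4·(9) = 0, so r = 3 is a repeated root.
Hence q_h = (C1 + C2*t)*exp(3*t).
Try q_p = A*exp(4*t). Substituting into the equation and dividing by exp(4*t) gives A = -1, so q_p = -exp(4*t).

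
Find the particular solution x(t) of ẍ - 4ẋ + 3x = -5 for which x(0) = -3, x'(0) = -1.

Characteristic equation r² - 4r + 3 = 0 factors as (r - 1)(r - 3) = 0, so r = 1, 3.
Hence x_h = C1*exp(t) + C2*exp(3*t).
For the particular solution try x_p = A0. Substituting and matching coefficients of each power of t gives A0 = -5/3, so x_p = -5/3.
General solution: x = -5/3 + C1*exp(t) + C2*exp(3*t).
Apply the initial conditions: x(0) = -5/3 + C1 + C2 = -3 and x'(0) = C1 + 3*C2 = -1. Solving gives C1 = -3/2, C2 = 1/6.

x = -5/3 - 3*exp(t)/2 + exp(3*t)/6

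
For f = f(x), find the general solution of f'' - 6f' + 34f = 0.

Characteristic equation r² - 6r + 34 = 0 has discriminant (-6)² - 4·(34) = -100 < 0, so r = 3 ± 5i.
Hence f_h = C1*cos(5*x)*exp(3*x) + C2*exp(3*x)*sin(5*x).

f = C1*cos(5*x)*exp(3*x) + C2*exp(3*x)*sin(5*x)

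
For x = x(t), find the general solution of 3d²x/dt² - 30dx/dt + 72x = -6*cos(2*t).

Divide through by 3: x'' - 10x' + 24x = -2*cos(2*t).
Characteristic equation r² - 10r + 24 = 0 factors as (r - 6)(r - 4) = 0, so r = 6, 4.
Hence x_h = C1*exp(6*t) + C2*exp(4*t).
Try x_p = A*cos(2*t) + B*sin(2*t). Substituting and equating the coefficients of cos(2t) and sin(2t) gives A = -1/20, B = 1/20, so x_p = -cos(2*t)/20 + sin(2*t)/20.

x = -cos(2*t)/20 + sin(2*t)/20 + C1*exp(6*t) + C2*exp(4*t)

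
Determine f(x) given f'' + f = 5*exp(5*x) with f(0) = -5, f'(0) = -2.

f = -135*cos(x)/26 - 77*sin(x)/26 + 5*exp(5*x)/26

Characteristic equation r² + 1 = 0 has discriminant (0)² - 4·(1) = -4 < 0, so r = ± i.
Hence f_h = C1*cos(x) + C2*sin(x).
Try f_p = A*exp(5*x). Substituting into the equation and dividing by exp(5*x) gives A = 5/26, so f_p = 5*exp(5*x)/26.
General solution: f = 5*exp(5*x)/26 + C1*cos(x) + C2*sin(x).
Apply the initial conditions: f(0) = 5/26 + C1 = -5 and f'(0) = 25/26 + C2 = -2. Solving gives C1 = -135/26, C2 = -77/26.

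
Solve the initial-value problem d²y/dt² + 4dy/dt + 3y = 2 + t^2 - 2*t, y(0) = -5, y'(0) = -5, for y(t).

y = 68/27 - 13*exp(-t) - 14*t/9 + t**2/3 + 148*exp(-3*t)/27

Characteristic equation r² + 4r + 3 = 0 factors as (r + 1)(r + 3) = 0, so r = -1, -3.
Hence y_h = C1*exp(-t) + C2*exp(-3*t).
For the particular solution try y_p = A0 + A1*t + A2*t^2. Substituting and matching coefficients of each power of t gives A0 = 68/27, A1 = -14/9, A2 = 1/3, so y_p = 68/27 - 14*t/9 + t^2/3.
General solution: y = 68/27 - 14*t/9 + t^2/3 + C1*exp(-t) + C2*exp(-3*t).
Apply the initial conditions: y(0) = 68/27 + C1 + C2 = -5 and y'(0) = -14/9 - C1 - 3*C2 = -5. Solving gives C1 = -13, C2 = 148/27.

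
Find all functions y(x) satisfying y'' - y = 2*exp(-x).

y = C1*exp(-x) + C2*exp(x) - x*exp(-x)

Characteristic equation r² - 1 = 0 factors as (r + 1)(r - 1) = 0, so r = -1, 1.
Hence y_h = C1*exp(-x) + C2*exp(x).
Since exp(-x) solves the homogeneous equation (r = -1 is a root of multiplicity 1), multiply the trial by x. Try y_p = A*x*exp(-x). Substituting into the equation and dividing by exp(-x) gives A = -1, so y_p = -x*exp(-x).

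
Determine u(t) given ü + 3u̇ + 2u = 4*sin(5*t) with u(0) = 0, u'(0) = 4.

Characteristic equation r² + 3r + 2 = 0 factors as (r + 1)(r + 2) = 0, so r = -1, -2.
Hence u_h = C1*exp(-t) + C2*exp(-2*t).
Try u_p = A*cos(5*t) + B*sin(5*t). Substituting and equating the coefficients of cos(5t) and sin(5t) gives A = -30/377, B = -46/377, so u_p = -46*sin(5*t)/377 - 30*cos(5*t)/377.
General solution: u = -46*sin(5*t)/377 - 30*cos(5*t)/377 + C1*exp(-t) + C2*exp(-2*t).
Apply the initial conditions: u(0) = -30/377 + C1 + C2 = 0 and u'(0) = -230/377 - C1 - 2*C2 = 4. Solving gives C1 = 62/13, C2 = -136/29.

u = -136*exp(-2*t)/29 - 46*sin(5*t)/377 - 30*cos(5*t)/377 + 62*exp(-t)/13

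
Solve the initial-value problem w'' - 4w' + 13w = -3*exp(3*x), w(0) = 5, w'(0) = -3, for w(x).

Characteristic equation r² - 4r + 13 = 0 has discriminant (-4)² - 4·(13) = -36 < 0, so r = 2 ± 3i.
Hence w_h = C1*cos(3*x)*exp(2*x) + C2*exp(2*x)*sin(3*x).
Try w_p = A*exp(3*x). Substituting into the equation and dividing by exp(3*x) gives A = -3/10, so w_p = -3*exp(3*x)/10.
General solution: w = -3*exp(3*x)/10 + C1*cos(3*x)*exp(2*x) + C2*exp(2*x)*sin(3*x).
Apply the initial conditions: w(0) = -3/10 + C1 = 5 and w'(0) = -9/10 + 2*C1 + 3*C2 = -3. Solving gives C1 = 53/10, C2 = -127/30.

w = -3*exp(3*x)/10 - 127*exp(2*x)*sin(3*x)/30 + 53*cos(3*x)*exp(2*x)/10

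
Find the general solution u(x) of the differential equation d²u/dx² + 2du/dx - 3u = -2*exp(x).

Characteristic equation r² + 2r - 3 = 0 factors as (r - 1)(r + 3) = 0, so r = 1, -3.
Hence u_h = C1*exp(x) + C2*exp(-3*x).
Since exp(x) solves the homogeneous equation (r = 1 is a root of multiplicity 1), multiply the trial by x. Try u_p = A*x*exp(x). Substituting into the equation and dividing by exp(x) gives A = -1/2, so u_p = -x*exp(x)/2.

u = C1*exp(x) + C2*exp(-3*x) - x*exp(x)/2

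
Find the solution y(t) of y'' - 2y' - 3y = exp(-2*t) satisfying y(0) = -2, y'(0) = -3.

y = -exp(-t) - 6*exp(3*t)/5 + exp(-2*t)/5

Characteristic equation r² - 2r - 3 = 0 factors as (r + 1)(r - 3) = 0, so r = -1, 3.
Hence y_h = C1*exp(-t) + C2*exp(3*t).
Try y_p = A*exp(-2*t). Substituting into the equation and dividing by exp(-2*t) gives A = 1/5, so y_p = exp(-2*t)/5.
General solution: y = exp(-2*t)/5 + C1*exp(-t) + C2*exp(3*t).
Apply the initial conditions: y(0) = 1/5 + C1 + C2 = -2 and y'(0) = -2/5 - C1 + 3*C2 = -3. Solving gives C1 = -1, C2 = -6/5.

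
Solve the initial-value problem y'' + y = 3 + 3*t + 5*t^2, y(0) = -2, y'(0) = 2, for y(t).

y = -7 - sin(t) + 3*t + 5*t**2 + 5*cos(t)

Characteristic equation r² + 1 = 0 has discriminant (0)² - 4·(1) = -4 < 0, so r = ± i.
Hence y_h = C1*cos(t) + C2*sin(t).
For the particular solution try y_p = A0 + A1*t + A2*t^2. Substituting and matching coefficients of each power of t gives A0 = -7, A1 = 3, A2 = 5, so y_p = -7 + 3*t + 5*t^2.
General solution: y = -7 + 3*t + 5*t^2 + C1*cos(t) + C2*sin(t).
Apply the initial conditions: y(0) = -7 + C1 = -2 and y'(0) = 3 + C2 = 2. Solving gives C1 = 5, C2 = -1.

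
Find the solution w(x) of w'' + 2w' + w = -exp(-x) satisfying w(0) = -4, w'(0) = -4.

w = -4*exp(-x) - 8*x*exp(-x) - x**2*exp(-x)/2

Characteristic equation r² + 2r + 1 = 0 has discriminant (2)² - 4·(1) = 0, so r = -1 is a repeated root.
Hence w_h = (C1 + C2*x)*exp(-x).
Since exp(-x) solves the homogeneous equation (r = -1 is a root of multiplicity 2), multiply the trial by x^2. Try w_p = A*x^2*exp(-x). Substituting into the equation and dividing by exp(-x) gives A = -1/2, so w_p = -x^2*exp(-x)/2.
General solution: w = C1*exp(-x) - x^2*exp(-x)/2 + C2*x*exp(-x).
Apply the initial conditions: w(0) = C1 = -4 and w'(0) = C2 - C1 = -4. Solving gives C1 = -4, C2 = -8.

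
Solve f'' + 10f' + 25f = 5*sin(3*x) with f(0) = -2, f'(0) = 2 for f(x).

Characteristic equation r² + 10r + 25 = 0 has discriminant (10)² - 4·(25) = 0, so r = -5 is a repeated root.
Hence f_h = (C1 + C2*x)*exp(-5*x).
Try f_p = A*cos(3*x) + B*sin(3*x). Substituting and equating the coefficients of cos(3x) and sin(3x) gives A = -75/578, B = 20/289, so f_p = -75*cos(3*x)/578 + 20*sin(3*x)/289.
General solution: f = -75*cos(3*x)/578 + 20*sin(3*x)/289 + C1*exp(-5*x) + C2*x*exp(-5*x).
Apply the initial conditions: f(0) = -75/578 + C1 = -2 and f'(0) = 60/289 + C2 - 5*C1 = 2. Solving gives C1 = -1081/578, C2 = -257/34.

f = -1081*exp(-5*x)/578 - 75*cos(3*x)/578 + 20*sin(3*x)/289 - 257*x*exp(-5*x)/34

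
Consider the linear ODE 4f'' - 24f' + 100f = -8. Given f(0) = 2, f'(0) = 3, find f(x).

f = -2/25 - 81*exp(3*x)*sin(4*x)/100 + 52*cos(4*x)*exp(3*x)/25

Divide through by 4: f'' - 6f' + 25f = -2.
Characteristic equation r² - 6r + 25 = 0 has discriminant (-6)² - 4·(25) = -64 < 0, so r = 3 ± 4i.
Hence f_h = C1*cos(4*x)*exp(3*x) + C2*exp(3*x)*sin(4*x).
For the particular solution try f_p = A0. Substituting and matching coefficients of each power of x gives A0 = -2/25, so f_p = -2/25.
General solution: f = -2/25 + C1*cos(4*x)*exp(3*x) + C2*exp(3*x)*sin(4*x).
Apply the initial conditions: f(0) = -2/25 + C1 = 2 and f'(0) = 3*C1 + 4*C2 = 3. Solving gives C1 = 52/25, C2 = -81/100.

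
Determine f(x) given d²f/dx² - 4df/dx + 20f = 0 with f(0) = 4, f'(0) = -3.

Characteristic equation r² - 4r + 20 = 0 has discriminant (-4)² - 4·(20) = -64 < 0, so r = 2 ± 4i.
Hence f_h = C1*cos(4*x)*exp(2*x) + C2*exp(2*x)*sin(4*x).
Apply the initial conditions: f(0) = C1 = 4 and f'(0) = 2*C1 + 4*C2 = -3. Solving gives C1 = 4, C2 = -11/4.

f = 4*cos(4*x)*exp(2*x) - 11*exp(2*x)*sin(4*x)/4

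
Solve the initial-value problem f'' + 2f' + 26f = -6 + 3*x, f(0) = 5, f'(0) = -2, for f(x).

f = -81/338 + 3*x/26 + 528*exp(-x)*sin(5*x)/845 + 1771*cos(5*x)*exp(-x)/338

Characteristic equation r² + 2r + 26 = 0 has discriminant (2)² - 4·(26) = -100 < 0, so r = -1 ± 5i.
Hence f_h = C1*cos(5*x)*exp(-x) + C2*exp(-x)*sin(5*x).
For the particular solution try f_p = A0 + A1*x. Substituting and matching coefficients of each power of x gives A0 = -81/338, A1 = 3/26, so f_p = -81/338 + 3*x/26.
General solution: f = -81/338 + 3*x/26 + C1*cos(5*x)*exp(-x) + C2*exp(-x)*sin(5*x).
Apply the initial conditions: f(0) = -81/338 + C1 = 5 and f'(0) = 3/26 - C1 + 5*C2 = -2. Solving gives C1 = 1771/338, C2 = 528/845.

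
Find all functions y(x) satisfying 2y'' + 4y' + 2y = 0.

y = C1*exp(-x) + C2*x*exp(-x)

Divide through by 2: y'' + 2y' + y = 0.
Characteristic equation r² + 2r + 1 = 0 has discriminant (2)² - 4·(1) = 0, so r = -1 is a repeated root.
Hence y_h = (C1 + C2*x)*exp(-x).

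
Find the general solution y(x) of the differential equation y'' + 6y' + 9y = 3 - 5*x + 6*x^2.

Characteristic equation r² + 6r + 9 = 0 has discriminant (6)² - 4·(9) = 0, so r = -3 is a repeated root.
Hence y_h = (C1 + C2*x)*exp(-3*x).
For the particular solution try y_p = A0 + A1*x + A2*x^2. Substituting and matching coefficients of each power of x gives A0 = 31/27, A1 = -13/9, A2 = 2/3, so y_p = 31/27 - 13*x/9 + 2*x^2/3.

y = 31/27 - 13*x/9 + 2*x**2/3 + C1*exp(-3*x) + C2*x*exp(-3*x)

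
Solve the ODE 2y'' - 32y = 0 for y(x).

Divide through by 2: y'' - 16y = 0.
Characteristic equation r² - 16 = 0 factors as (r - 4)(r + 4) = 0, so r = 4, -4.
Hence y_h = C1*exp(4*x) + C2*exp(-4*x).

y = C1*exp(4*x) + C2*exp(-4*x)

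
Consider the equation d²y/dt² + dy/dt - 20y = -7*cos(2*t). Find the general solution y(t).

Characteristic equation r² + r - 20 = 0 factors as (r + 5)(r - 4) = 0, so r = -5, 4.
Hence y_h = C1*exp(-5*t) + C2*exp(4*t).
Try y_p = A*cos(2*t) + B*sin(2*t). Substituting and equating the coefficients of cos(2t) and sin(2t) gives A = 42/145, B = -7/290, so y_p = -7*sin(2*t)/290 + 42*cos(2*t)/145.

y = -7*sin(2*t)/290 + 42*cos(2*t)/145 + C1*exp(-5*t) + C2*exp(4*t)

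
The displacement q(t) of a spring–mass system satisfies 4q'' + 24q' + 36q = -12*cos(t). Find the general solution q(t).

Divide through by 4: q'' + 6q' + 9q = -3*cos(t).
Characteristic equation r² + 6r + 9 = 0 has discriminant (6)² - 4·(9) = 0, so r = -3 is a repeated root.
Hence q_h = (C1 + C2*t)*exp(-3*t).
Try q_p = A*cos(t) + B*sin(t). Substituting and equating the coefficients of cos(t) and sin(t) gives A = -6/25, B = -9/50, so q_p = -9*sin(t)/50 - 6*cos(t)/25.

q = -9*sin(t)/50 - 6*cos(t)/25 + C1*exp(-3*t) + C2*t*exp(-3*t)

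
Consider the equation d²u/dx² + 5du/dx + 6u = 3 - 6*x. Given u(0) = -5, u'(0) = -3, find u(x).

Characteristic equation r² + 5r + 6 = 0 factors as (r + 2)(r + 3) = 0, so r = -2, -3.
Hence u_h = C1*exp(-2*x) + C2*exp(-3*x).
For the particular solution try u_p = A0 + A1*x. Substituting and matching coefficients of each power of x gives A0 = 4/3, A1 = -1, so u_p = 4/3 - x.
General solution: u = 4/3 - x + C1*exp(-2*x) + C2*exp(-3*x).
Apply the initial conditions: u(0) = 4/3 + C1 + C2 = -5 and u'(0) = -1 - 3*C2 - 2*C1 = -3. Solving gives C1 = -21, C2 = 44/3.

u = 4/3 - x - 21*exp(-2*x) + 44*exp(-3*x)/3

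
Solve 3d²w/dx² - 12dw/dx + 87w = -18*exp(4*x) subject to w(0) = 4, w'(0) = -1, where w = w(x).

Divide through by 3: w'' - 4w' + 29w = -6*exp(4*x).
Characteristic equation r² - 4r + 29 = 0 has discriminant (-4)² - 4·(29) = -100 < 0, so r = 2 ± 5i.
Hence w_h = C1*cos(5*x)*exp(2*x) + C2*exp(2*x)*sin(5*x).
Try w_p = A*exp(4*x). Substituting into the equation and dividing by exp(4*x) gives A = -6/29, so w_p = -6*exp(4*x)/29.
General solution: w = -6*exp(4*x)/29 + C1*cos(5*x)*exp(2*x) + C2*exp(2*x)*sin(5*x).
Apply the initial conditions: w(0) = -6/29 + C1 = 4 and w'(0) = -24/29 + 2*C1 + 5*C2 = -1. Solving gives C1 = 122/29, C2 = -249/145.

w = -6*exp(4*x)/29 - 249*exp(2*x)*sin(5*x)/145 + 122*cos(5*x)*exp(2*x)/29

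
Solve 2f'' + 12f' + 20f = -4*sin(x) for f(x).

f = -2*sin(x)/13 + 4*cos(x)/39 + C1*cos(x)*exp(-3*x) + C2*exp(-3*x)*sin(x)

Divide through by 2: f'' + 6f' + 10f = -2*sin(x).
Characteristic equation r² + 6r + 10 = 0 has discriminant (6)² - 4·(10) = -4 < 0, so r = -3 ± i.
Hence f_h = C1*cos(x)*exp(-3*x) + C2*exp(-3*x)*sin(x).
Try f_p = A*cos(x) + B*sin(x). Substituting and equating the coefficients of cos(x) and sin(x) gives A = 4/39, B = -2/13, so f_p = -2*sin(x)/13 + 4*cos(x)/39.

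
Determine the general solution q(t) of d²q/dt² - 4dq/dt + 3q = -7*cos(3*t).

q = 7*sin(3*t)/15 + 7*cos(3*t)/30 + C1*exp(3*t) + C2*exp(t)

Characteristic equation r² - 4r + 3 = 0 factors as (r - 3)(r - 1) = 0, so r = 3, 1.
Hence q_h = C1*exp(3*t) + C2*exp(t).
Try q_p = A*cos(3*t) + B*sin(3*t). Substituting and equating the coefficients of cos(3t) and sin(3t) gives A = 7/30, B = 7/15, so q_p = 7*sin(3*t)/15 + 7*cos(3*t)/30.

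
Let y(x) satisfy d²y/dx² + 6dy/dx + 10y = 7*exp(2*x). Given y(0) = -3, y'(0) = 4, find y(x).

y = 7*exp(2*x)/26 - 165*exp(-3*x)*sin(x)/26 - 85*cos(x)*exp(-3*x)/26

Characteristic equation r² + 6r + 10 = 0 has discriminant (6)² - 4·(10) = -4 < 0, so r = -3 ± i.
Hence y_h = C1*cos(x)*exp(-3*x) + C2*exp(-3*x)*sin(x).
Try y_p = A*exp(2*x). Substituting into the equation and dividing by exp(2*x) gives A = 7/26, so y_p = 7*exp(2*x)/26.
General solution: y = 7*exp(2*x)/26 + C1*cos(x)*exp(-3*x) + C2*exp(-3*x)*sin(x).
Apply the initial conditions: y(0) = 7/26 + C1 = -3 and y'(0) = 7/13 + C2 - 3*C1 = 4. Solving gives C1 = -85/26, C2 = -165/26.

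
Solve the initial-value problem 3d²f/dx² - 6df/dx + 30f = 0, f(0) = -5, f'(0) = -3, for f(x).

Divide through by 3: f'' - 2f' + 10f = 0.
Characteristic equation r² - 2r + 10 = 0 has discriminant (-2)² - 4·(10) = -36 < 0, so r = 1 ± 3i.
Hence f_h = C1*cos(3*x)*exp(x) + C2*exp(x)*sin(3*x).
Apply the initial conditions: f(0) = C1 = -5 and f'(0) = C1 + 3*C2 = -3. Solving gives C1 = -5, C2 = 2/3.

f = -5*cos(3*x)*exp(x) + 2*exp(x)*sin(3*x)/3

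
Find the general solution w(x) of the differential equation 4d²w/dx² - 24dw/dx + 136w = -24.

Divide through by 4: w'' - 6w' + 34w = -6.
Characteristic equation r² - 6r + 34 = 0 has discriminant (-6)² - 4·(34) = -100 < 0, so r = 3 ± 5i.
Hence w_h = C1*cos(5*x)*exp(3*x) + C2*exp(3*x)*sin(5*x).
For the particular solution try w_p = A0. Substituting and matching coefficients of each power of x gives A0 = -3/17, so w_p = -3/17.

w = -3/17 + C1*cos(5*x)*exp(3*x) + C2*exp(3*x)*sin(5*x)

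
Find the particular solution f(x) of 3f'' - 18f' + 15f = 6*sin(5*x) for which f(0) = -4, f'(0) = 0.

f = -265*exp(x)/52 - 2*sin(5*x)/65 + 3*cos(5*x)/65 + 21*exp(5*x)/20

Divide through by 3: f'' - 6f' + 5f = 2*sin(5*x).
Characteristic equation r² - 6r + 5 = 0 factors as (r - 1)(r - 5) = 0, so r = 1, 5.
Hence f_h = C1*exp(x) + C2*exp(5*x).
Try f_p = A*cos(5*x) + B*sin(5*x). Substituting and equating the coefficients of cos(5x) and sin(5x) gives A = 3/65, B = -2/65, so f_p = -2*sin(5*x)/65 + 3*cos(5*x)/65.
General solution: f = -2*sin(5*x)/65 + 3*cos(5*x)/65 + C1*exp(x) + C2*exp(5*x).
Apply the initial conditions: f(0) = 3/65 + C1 + C2 = -4 and f'(0) = -2/13 + C1 + 5*C2 = 0. Solving gives C1 = -265/52, C2 = 21/20.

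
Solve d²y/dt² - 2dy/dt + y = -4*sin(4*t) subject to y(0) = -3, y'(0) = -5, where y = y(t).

y = -835*exp(t)/289 - 32*cos(4*t)/289 + 60*sin(4*t)/289 - 50*t*exp(t)/17

Characteristic equation r² - 2r + 1 = 0 has discriminant (-2)² - 4·(1) = 0, so r = 1 is a repeated root.
Hence y_h = (C1 + C2*t)*exp(t).
Try y_p = A*cos(4*t) + B*sin(4*t). Substituting and equating the coefficients of cos(4t) and sin(4t) gives A = -32/289, B = 60/289, so y_p = -32*cos(4*t)/289 + 60*sin(4*t)/289.
General solution: y = -32*cos(4*t)/289 + 60*sin(4*t)/289 + C1*exp(t) + C2*t*exp(t).
Apply the initial conditions: y(0) = -32/289 + C1 = -3 and y'(0) = 240/289 + C1 + C2 = -5. Solving gives C1 = -835/289, C2 = -50/17.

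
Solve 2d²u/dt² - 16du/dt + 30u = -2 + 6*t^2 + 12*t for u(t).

u = 263/1125 + t**2/5 + 46*t/75 + C1*exp(3*t) + C2*exp(5*t)

Divide through by 2: u'' - 8u' + 15u = -1 + 3*t^2 + 6*t.
Characteristic equation r² - 8r + 15 = 0 factors as (r - 3)(r - 5) = 0, so r = 3, 5.
Hence u_h = C1*exp(3*t) + C2*exp(5*t).
For the particular solution try u_p = A0 + A1*t + A2*t^2. Substituting and matching coefficients of each power of t gives A0 = 263/1125, A1 = 46/75, A2 = 1/5, so u_p = 263/1125 + t^2/5 + 46*t/75.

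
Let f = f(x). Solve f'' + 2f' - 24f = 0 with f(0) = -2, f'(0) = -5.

Characteristic equation r² + 2r - 24 = 0 factors as (r - 4)(r + 6) = 0, so r = 4, -6.
Hence f_h = C1*exp(4*x) + C2*exp(-6*x).
Apply the initial conditions: f(0) = C1 + C2 = -2 and f'(0) = -6*C2 + 4*C1 = -5. Solving gives C1 = -17/10, C2 = -3/10.

f = -17*exp(4*x)/10 - 3*exp(-6*x)/10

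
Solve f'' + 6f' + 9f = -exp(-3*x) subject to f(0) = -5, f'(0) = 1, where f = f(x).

f = -5*exp(-3*x) - 14*x*exp(-3*x) - x**2*exp(-3*x)/2

Characteristic equation r² + 6r + 9 = 0 has discriminant (6)² - 4·(9) = 0, so r = -3 is a repeated root.
Hence f_h = (C1 + C2*x)*exp(-3*x).
Since exp(-3*x) solves the homogeneous equation (r = -3 is a root of multiplicity 2), multiply the trial by x^2. Try f_p = A*x^2*exp(-3*x). Substituting into the equation and dividing by exp(-3*x) gives A = -1/2, so f_p = -x^2*exp(-3*x)/2.
General solution: f = C1*exp(-3*x) - x^2*exp(-3*x)/2 + C2*x*exp(-3*x).
Apply the initial conditions: f(0) = C1 = -5 and f'(0) = C2 - 3*C1 = 1. Solving gives C1 = -5, C2 = -14.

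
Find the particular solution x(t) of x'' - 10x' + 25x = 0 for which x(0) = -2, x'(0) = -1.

x = -2*exp(5*t) + 9*t*exp(5*t)

Characteristic equation r² - 10r + 25 = 0 has discriminant (-10)² - 4·(25) = 0, so r = 5 is a repeated root.
Hence x_h = (C1 + C2*t)*exp(5*t).
Apply the initial conditions: x(0) = C1 = -2 and x'(0) = C2 + 5*C1 = -1. Solving gives C1 = -2, C2 = 9.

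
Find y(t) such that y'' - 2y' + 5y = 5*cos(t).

Characteristic equation r² - 2r + 5 = 0 has discriminant (-2)² - 4·(5) = -16 < 0, so r = 1 ± 2i.
Hence y_h = C1*cos(2*t)*exp(t) + C2*exp(t)*sin(2*t).
Try y_p = A*cos(t) + B*sin(t). Substituting and equating the coefficients of cos(t) and sin(t) gives A = 1, B = -1/2, so y_p = -sin(t)/2 + cos(t).

y = -sin(t)/2 + C1*cos(2*t)*exp(t) + C2*exp(t)*sin(2*t) + cos(t)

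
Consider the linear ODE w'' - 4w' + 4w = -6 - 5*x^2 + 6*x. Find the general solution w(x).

Characteristic equation r² - 4r + 4 = 0 has discriminant (-4)² - 4·(4) = 0, so r = 2 is a repeated root.
Hence w_h = (C1 + C2*x)*exp(2*x).
For the particular solution try w_p = A0 + A1*x + A2*x^2. Substituting and matching coefficients of each power of x gives A0 = -15/8, A1 = -1, A2 = -5/4, so w_p = -15/8 - x - 5*x^2/4.

w = -15/8 - x - 5*x**2/4 + C1*exp(2*x) + C2*x*exp(2*x)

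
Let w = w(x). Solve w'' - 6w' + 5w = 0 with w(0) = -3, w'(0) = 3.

Characteristic equation r² - 6r + 5 = 0 factors as (r - 5)(r - 1) = 0, so r = 5, 1.
Hence w_h = C1*exp(5*x) + C2*exp(x).
Apply the initial conditions: w(0) = C1 + C2 = -3 and w'(0) = C2 + 5*C1 = 3. Solving gives C1 = 3/2, C2 = -9/2.

w = -9*exp(x)/2 + 3*exp(5*x)/2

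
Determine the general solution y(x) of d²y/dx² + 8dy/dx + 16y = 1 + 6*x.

Characteristic equation r² + 8r + 16 = 0 has discriminant (8)² - 4·(16) = 0, so r = -4 is a repeated root.
Hence y_h = (C1 + C2*x)*exp(-4*x).
For the particular solution try y_p = A0 + A1*x. Substituting and matching coefficients of each power of x gives A0 = -1/8, A1 = 3/8, so y_p = -1/8 + 3*x/8.

y = -1/8 + 3*x/8 + C1*exp(-4*x) + C2*x*exp(-4*x)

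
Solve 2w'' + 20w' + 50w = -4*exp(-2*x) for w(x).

Divide through by 2: w'' + 10w' + 25w = -2*exp(-2*x).
Characteristic equation r² + 10r + 25 = 0 has discriminant (10)² - 4·(25) = 0, so r = -5 is a repeated root.
Hence w_h = (C1 + C2*x)*exp(-5*x).
Try w_p = A*exp(-2*x). Substituting into the equation and dividing by exp(-2*x) gives A = -2/9, so w_p = -2*exp(-2*x)/9.

w = -2*exp(-2*x)/9 + C1*exp(-5*x) + C2*x*exp(-5*x)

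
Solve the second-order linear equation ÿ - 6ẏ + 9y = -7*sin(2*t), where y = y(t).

y = -84*cos(2*t)/169 - 35*sin(2*t)/169 + C1*exp(3*t) + C2*t*exp(3*t)

Characteristic equation r² - 6r + 9 = 0 has discriminant (-6)² - 4·(9) = 0, so r = 3 is a repeated root.
Hence y_h = (C1 + C2*t)*exp(3*t).
Try y_p = A*cos(2*t) + B*sin(2*t). Substituting and equating the coefficients of cos(2t) and sin(2t) gives A = -84/169, B = -35/169, so y_p = -84*cos(2*t)/169 - 35*sin(2*t)/169.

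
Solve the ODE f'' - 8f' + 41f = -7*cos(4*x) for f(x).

Characteristic equation r² - 8r + 41 = 0 has discriminant (-8)² - 4·(41) = -100 < 0, so r = 4 ± 5i.
Hence f_h = C1*cos(5*x)*exp(4*x) + C2*exp(4*x)*sin(5*x).
Try f_p = A*cos(4*x) + B*sin(4*x). Substituting and equating the coefficients of cos(4x) and sin(4x) gives A = -175/1649, B = 224/1649, so f_p = -175*cos(4*x)/1649 + 224*sin(4*x)/1649.

f = -175*cos(4*x)/1649 + 224*sin(4*x)/1649 + C1*cos(5*x)*exp(4*x) + C2*exp(4*x)*sin(5*x)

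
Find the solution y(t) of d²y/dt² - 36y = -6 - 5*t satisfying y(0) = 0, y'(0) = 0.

y = 1/6 - 41*exp(6*t)/432 - 31*exp(-6*t)/432 + 5*t/36

Characteristic equation r² - 36 = 0 factors as (r + 6)(r - 6) = 0, so r = -6, 6.
Hence y_h = C1*exp(-6*t) + C2*exp(6*t).
For the particular solution try y_p = A0 + A1*t. Substituting and matching coefficients of each power of t gives A0 = 1/6, A1 = 5/36, so y_p = 1/6 + 5*t/36.
General solution: y = 1/6 + 5*t/36 + C1*exp(-6*t) + C2*exp(6*t).
Apply the initial conditions: y(0) = 1/6 + C1 + C2 = 0 and y'(0) = 5/36 - 6*C1 + 6*C2 = 0. Solving gives C1 = -31/432, C2 = -41/432.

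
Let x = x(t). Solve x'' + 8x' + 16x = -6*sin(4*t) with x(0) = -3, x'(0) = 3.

Characteristic equation r² + 8r + 16 = 0 has discriminant (8)² - 4·(16) = 0, so r = -4 is a repeated root.
Hence x_h = (C1 + C2*t)*exp(-4*t).
Try x_p = A*cos(4*t) + B*sin(4*t). Substituting and equating the coefficients of cos(4t) and sin(4t) gives A = 3/16, B = 0, so x_p = 3*cos(4*t)/16.
General solution: x = 3*cos(4*t)/16 + C1*exp(-4*t) + C2*t*exp(-4*t).
Apply the initial conditions: x(0) = 3/16 + C1 = -3 and x'(0) = C2 - 4*C1 = 3. Solving gives C1 = -51/16, C2 = -39/4.

x = -51*exp(-4*t)/16 + 3*cos(4*t)/16 - 39*t*exp(-4*t)/4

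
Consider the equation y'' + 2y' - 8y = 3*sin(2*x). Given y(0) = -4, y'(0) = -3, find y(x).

y = -73*exp(2*x)/24 - 53*exp(-4*x)/60 - 9*sin(2*x)/40 - 3*cos(2*x)/40

Characteristic equation r² + 2r - 8 = 0 factors as (r + 4)(r - 2) = 0, so r = -4, 2.
Hence y_h = C1*exp(-4*x) + C2*exp(2*x).
Try y_p = A*cos(2*x) + B*sin(2*x). Substituting and equating the coefficients of cos(2x) and sin(2x) gives A = -3/40, B = -9/40, so y_p = -9*sin(2*x)/40 - 3*cos(2*x)/40.
General solution: y = -9*sin(2*x)/40 - 3*cos(2*x)/40 + C1*exp(-4*x) + C2*exp(2*x).
Apply the initial conditions: y(0) = -3/40 + C1 + C2 = -4 and y'(0) = -9/20 - 4*C1 + 2*C2 = -3. Solving gives C1 = -53/60, C2 = -73/24.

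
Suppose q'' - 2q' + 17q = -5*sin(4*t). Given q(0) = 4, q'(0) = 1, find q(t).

q = -8*cos(4*t)/13 - sin(4*t)/13 - 43*exp(t)*sin(4*t)/52 + 60*cos(4*t)*exp(t)/13

Characteristic equation r² - 2r + 17 = 0 has discriminant (-2)² - 4·(17) = -64 < 0, so r = 1 ± 4i.
Hence q_h = C1*cos(4*t)*exp(t) + C2*exp(t)*sin(4*t).
Try q_p = A*cos(4*t) + B*sin(4*t). Substituting and equating the coefficients of cos(4t) and sin(4t) gives A = -8/13, B = -1/13, so q_p = -8*cos(4*t)/13 - sin(4*t)/13.
General solution: q = -8*cos(4*t)/13 - sin(4*t)/13 + C1*cos(4*t)*exp(t) + C2*exp(t)*sin(4*t).
Apply the initial conditions: q(0) = -8/13 + C1 = 4 and q'(0) = -4/13 + C1 + 4*C2 = 1. Solving gives C1 = 60/13, C2 = -43/52.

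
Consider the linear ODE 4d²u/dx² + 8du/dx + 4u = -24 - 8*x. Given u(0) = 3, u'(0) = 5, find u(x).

u = -2 - 2*x + 5*exp(-x) + 12*x*exp(-x)

Divide through by 4: u'' + 2u' + u = -6 - 2*x.
Characteristic equation r² + 2r + 1 = 0 has discriminant (2)² - 4·(1) = 0, so r = -1 is a repeated root.
Hence u_h = (C1 + C2*x)*exp(-x).
For the particular solution try u_p = A0 + A1*x. Substituting and matching coefficients of each power of x gives A0 = -2, A1 = -2, so u_p = -2 - 2*x.
General solution: u = -2 - 2*x + C1*exp(-x) + C2*x*exp(-x).
Apply the initial conditions: u(0) = -2 + C1 = 3 and u'(0) = -2 + C2 - C1 = 5. Solving gives C1 = 5, C2 = 12.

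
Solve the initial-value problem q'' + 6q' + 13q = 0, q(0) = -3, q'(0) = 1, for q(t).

Characteristic equation r² + 6r + 13 = 0 has discriminant (6)² - 4·(13) = -16 < 0, so r = -3 ± 2i.
Hence q_h = C1*cos(2*t)*exp(-3*t) + C2*exp(-3*t)*sin(2*t).
Apply the initial conditions: q(0) = C1 = -3 and q'(0) = -3*C1 + 2*C2 = 1. Solving gives C1 = -3, C2 = -4.

q = -4*exp(-3*t)*sin(2*t) - 3*cos(2*t)*exp(-3*t)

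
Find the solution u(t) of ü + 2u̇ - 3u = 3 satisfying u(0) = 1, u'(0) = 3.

u = -1 - exp(-3*t)/4 + 9*exp(t)/4

Characteristic equation r² + 2r - 3 = 0 factors as (r - 1)(r + 3) = 0, so r = 1, -3.
Hence u_h = C1*exp(t) + C2*exp(-3*t).
For the particular solution try u_p = A0. Substituting and matching coefficients of each power of t gives A0 = -1, so u_p = -1.
General solution: u = -1 + C1*exp(t) + C2*exp(-3*t).
Apply the initial conditions: u(0) = -1 + C1 + C2 = 1 and u'(0) = C1 - 3*C2 = 3. Solving gives C1 = 9/4, C2 = -1/4.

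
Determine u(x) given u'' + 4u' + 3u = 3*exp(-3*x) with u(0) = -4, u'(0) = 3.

Characteristic equation r² + 4r + 3 = 0 factors as (r + 3)(r + 1) = 0, so r = -3, -1.
Hence u_h = C1*exp(-3*x) + C2*exp(-x).
Since exp(-3*x) solves the homogeneous equation (r = -3 is a root of multiplicity 1), multiply the trial by x. Try u_p = A*x*exp(-3*x). Substituting into the equation and dividing by exp(-3*x) gives A = -3/2, so u_p = -3*x*exp(-3*x)/2.
General solution: u = C1*exp(-3*x) + C2*exp(-x) - 3*x*exp(-3*x)/2.
Apply the initial conditions: u(0) = C1 + C2 = -4 and u'(0) = -3/2 - C2 - 3*C1 = 3. Solving gives C1 = -1/4, C2 = -15/4.

u = -15*exp(-x)/4 - exp(-3*x)/4 - 3*x*exp(-3*x)/2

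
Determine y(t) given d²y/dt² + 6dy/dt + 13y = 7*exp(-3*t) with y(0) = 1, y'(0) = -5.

Characteristic equation r² + 6r + 13 = 0 has discriminant (6)² - 4·(13) = -16 < 0, so r = -3 ± 2i.
Hence y_h = C1*cos(2*t)*exp(-3*t) + C2*exp(-3*t)*sin(2*t).
Try y_p = A*exp(-3*t). Substituting into the equation and dividing by exp(-3*t) gives A = 7/4, so y_p = 7*exp(-3*t)/4.
General solution: y = 7*exp(-3*t)/4 + C1*cos(2*t)*exp(-3*t) + C2*exp(-3*t)*sin(2*t).
Apply the initial conditions: y(0) = 7/4 + C1 = 1 and y'(0) = -21/4 - 3*C1 + 2*C2 = -5. Solving gives C1 = -3/4, C2 = -1.

y = 7*exp(-3*t)/4 - exp(-3*t)*sin(2*t) - 3*cos(2*t)*exp(-3*t)/4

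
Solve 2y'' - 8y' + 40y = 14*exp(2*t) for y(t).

Divide through by 2: y'' - 4y' + 20y = 7*exp(2*t).
Characteristic equation r² - 4r + 20 = 0 has discriminant (-4)² - 4·(20) = -64 < 0, so r = 2 ± 4i.
Hence y_h = C1*cos(4*t)*exp(2*t) + C2*exp(2*t)*sin(4*t).
Try y_p = A*exp(2*t). Substituting into the equation and dividing by exp(2*t) gives A = 7/16, so y_p = 7*exp(2*t)/16.

y = 7*exp(2*t)/16 + C1*cos(4*t)*exp(2*t) + C2*exp(2*t)*sin(4*t)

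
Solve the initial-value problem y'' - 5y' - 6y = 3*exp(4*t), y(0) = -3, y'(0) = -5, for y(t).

y = -62*exp(-t)/35 - 13*exp(6*t)/14 - 3*exp(4*t)/10

Characteristic equation r² - 5r - 6 = 0 factors as (r - 6)(r + 1) = 0, so r = 6, -1.
Hence y_h = C1*exp(6*t) + C2*exp(-t).
Try y_p = A*exp(4*t). Substituting into the equation and dividing by exp(4*t) gives A = -3/10, so y_p = -3*exp(4*t)/10.
General solution: y = -3*exp(4*t)/10 + C1*exp(6*t) + C2*exp(-t).
Apply the initial conditions: y(0) = -3/10 + C1 + C2 = -3 and y'(0) = -6/5 - C2 + 6*C1 = -5. Solving gives C1 = -13/14, C2 = -62/35.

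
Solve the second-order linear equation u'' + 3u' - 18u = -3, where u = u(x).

u = 1/6 + C1*exp(3*x) + C2*exp(-6*x)

Characteristic equation r² + 3r - 18 = 0 factors as (r - 3)(r + 6) = 0, so r = 3, -6.
Hence u_h = C1*exp(3*x) + C2*exp(-6*x).
For the particular solution try u_p = A0. Substituting and matching coefficients of each power of x gives A0 = 1/6, so u_p = 1/6.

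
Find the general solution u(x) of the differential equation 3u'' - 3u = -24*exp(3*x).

u = -exp(3*x) + C1*exp(-x) + C2*exp(x)

Divide through by 3: u'' - u = -8*exp(3*x).
Characteristic equation r² - 1 = 0 factors as (r + 1)(r - 1) = 0, so r = -1, 1.
Hence u_h = C1*exp(-x) + C2*exp(x).
Try u_p = A*exp(3*x). Substituting into the equation and dividing by exp(3*x) gives A = -1, so u_p = -exp(3*x).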